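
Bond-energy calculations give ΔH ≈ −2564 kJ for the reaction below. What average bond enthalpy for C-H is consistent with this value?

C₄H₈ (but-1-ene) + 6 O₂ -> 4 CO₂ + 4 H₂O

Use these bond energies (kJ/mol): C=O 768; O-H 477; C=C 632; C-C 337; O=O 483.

D(C-H) ≈ 399 kJ/mol

Let D be the C-H bond energy.
Σ(broken) = 2×337 + 8×D + 1×632 + 6×483 = 4204 + 8D
Σ(formed) = 8×768 + 8×477 = 9960
ΔH = Σ(broken) − Σ(formed) = (4204 + 8D) − (9960) = −5756 + 8D
Setting this equal to −2564 kJ gives 8D = 3192, so D = 399 kJ/mol.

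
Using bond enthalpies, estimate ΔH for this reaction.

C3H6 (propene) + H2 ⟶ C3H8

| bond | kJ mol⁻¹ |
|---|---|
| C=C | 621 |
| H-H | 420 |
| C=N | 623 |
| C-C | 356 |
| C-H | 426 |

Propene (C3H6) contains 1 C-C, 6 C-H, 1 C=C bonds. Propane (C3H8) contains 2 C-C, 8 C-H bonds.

Bonds broken (reactants):
  C-C: 1 × 356 = 356
  C-H: 6 × 426 = 2556
  C=C: 1 × 621 = 621
  H-H: 1 × 420 = 420
  Σ(broken) = 3953 kJ
Bonds formed (products):
  C-C: 2 × 356 = 712
  C-H: 8 × 426 = 3408
  Σ(formed) = 4120 kJ
ΔH = Σ(broken) − Σ(formed) = 3953 − 4120 = −167 kJ

ΔH ≈ −167 kJ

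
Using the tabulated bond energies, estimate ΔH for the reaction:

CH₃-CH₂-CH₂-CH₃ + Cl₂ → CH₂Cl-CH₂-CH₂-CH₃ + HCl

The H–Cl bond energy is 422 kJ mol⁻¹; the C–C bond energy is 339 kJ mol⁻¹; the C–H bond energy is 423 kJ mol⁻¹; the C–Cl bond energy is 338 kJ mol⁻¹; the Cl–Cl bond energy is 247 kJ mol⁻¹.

ΔH ≈ −90 kJ

Bonds broken (reactants):
  C–C: 3 × 339 = 1017
  C–H: 10 × 423 = 4230
  Cl–Cl: 1 × 247 = 247
  Σ(broken) = 5494 kJ
Bonds formed (products):
  C–C: 3 × 339 = 1017
  C–Cl: 1 × 338 = 338
  C–H: 9 × 423 = 3807
  H–Cl: 1 × 422 = 422
  Σ(formed) = 5584 kJ
ΔH = Σ(broken) − Σ(formed) = 5494 − 5584 = −90 kJ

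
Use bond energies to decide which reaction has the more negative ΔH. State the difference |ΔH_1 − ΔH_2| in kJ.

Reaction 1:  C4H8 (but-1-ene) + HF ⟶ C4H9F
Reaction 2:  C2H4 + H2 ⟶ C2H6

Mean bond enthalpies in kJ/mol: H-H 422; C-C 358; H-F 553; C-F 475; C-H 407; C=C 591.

Reaction 2, by 63 kJ

Reaction 1:
  Bonds broken (reactants):
    C-C: 2 × 358 = 716
    C-H: 8 × 407 = 3256
    C=C: 1 × 591 = 591
    H-F: 1 × 553 = 553
    Σ(broken) = 5116 kJ
  Bonds formed (products):
    C-C: 3 × 358 = 1074
    C-F: 1 × 475 = 475
    C-H: 9 × 407 = 3663
    Σ(formed) = 5212 kJ
  ΔH_1 = 5116 − 5212 = −96 kJ
Reaction 2:
  Bonds broken (reactants):
    C-H: 4 × 407 = 1628
    C=C: 1 × 591 = 591
    H-H: 1 × 422 = 422
    Σ(broken) = 2641 kJ
  Bonds formed (products):
    C-C: 1 × 358 = 358
    C-H: 6 × 407 = 2442
    Σ(formed) = 2800 kJ
  ΔH_2 = 2641 − 2800 = −159 kJ
ΔH_1 − ΔH_2 = +63 kJ, so reaction 2 has the more negative ΔH; |ΔH_1 − ΔH_2| = 63 kJ.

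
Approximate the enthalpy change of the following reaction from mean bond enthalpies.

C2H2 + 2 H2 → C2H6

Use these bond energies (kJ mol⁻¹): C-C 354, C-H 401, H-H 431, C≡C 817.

ΔH ≈ −279 kJ

Bonds broken (reactants):
  C≡C: 1 × 817 = 817
  C-H: 2 × 401 = 802
  H-H: 2 × 431 = 862
  Σ(broken) = 2481 kJ
Bonds formed (products):
  C-C: 1 × 354 = 354
  C-H: 6 × 401 = 2406
  Σ(formed) = 2760 kJ
ΔH = Σ(broken) − Σ(formed) = 2481 − 2760 = −279 kJ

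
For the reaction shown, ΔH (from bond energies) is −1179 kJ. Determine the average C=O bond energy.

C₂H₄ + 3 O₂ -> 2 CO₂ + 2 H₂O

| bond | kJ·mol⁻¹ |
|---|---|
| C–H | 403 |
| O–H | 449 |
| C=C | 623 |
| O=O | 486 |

D(C=O) ≈ 769 kJ/mol

Let D be the C=O bond energy.
Σ(broken) = 4×403 + 1×623 + 3×486 = 3693
Σ(formed) = 4×D + 4×449 = 1796 + 4D
ΔH = Σ(broken) − Σ(formed) = (3693) − (1796 + 4D) = +1897 − 4D
Setting this equal to −1179 kJ gives 4D = 3076, so D = 769 kJ/mol.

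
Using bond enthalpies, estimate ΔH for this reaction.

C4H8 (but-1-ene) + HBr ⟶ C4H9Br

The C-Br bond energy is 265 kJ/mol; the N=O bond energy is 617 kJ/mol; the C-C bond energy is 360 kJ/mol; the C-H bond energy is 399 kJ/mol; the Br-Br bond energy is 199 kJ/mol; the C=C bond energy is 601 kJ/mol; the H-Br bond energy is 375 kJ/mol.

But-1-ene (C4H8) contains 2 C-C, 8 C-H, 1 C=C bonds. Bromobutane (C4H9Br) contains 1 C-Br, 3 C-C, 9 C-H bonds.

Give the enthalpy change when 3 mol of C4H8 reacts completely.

Bonds broken (reactants):
  C-C: 2 × 360 = 720
  C-H: 8 × 399 = 3192
  C=C: 1 × 601 = 601
  H-Br: 1 × 375 = 375
  Σ(broken) = 4888 kJ
Bonds formed (products):
  C-Br: 1 × 265 = 265
  C-C: 3 × 360 = 1080
  C-H: 9 × 399 = 3591
  Σ(formed) = 4936 kJ
ΔH = Σ(broken) − Σ(formed) = 4888 − 4936 = −48 kJ
For 3× the reaction as written: 3 × (−48) = −144 kJ

ΔH = −144 kJ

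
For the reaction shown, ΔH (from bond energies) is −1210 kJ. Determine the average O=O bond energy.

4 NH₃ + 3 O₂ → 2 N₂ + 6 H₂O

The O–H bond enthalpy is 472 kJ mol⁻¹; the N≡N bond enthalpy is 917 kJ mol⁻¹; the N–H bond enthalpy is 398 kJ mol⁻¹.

Let D be the O=O bond energy.
Σ(broken) = 12×398 + 3×D = 4776 + 3D
Σ(formed) = 2×917 + 12×472 = 7498
ΔH = Σ(broken) − Σ(formed) = (4776 + 3D) − (7498) = −2722 + 3D
Setting this equal to −1210 kJ gives 3D = 1512, so D = 504 kJ/mol.

D(O=O) ≈ 504 kJ/mol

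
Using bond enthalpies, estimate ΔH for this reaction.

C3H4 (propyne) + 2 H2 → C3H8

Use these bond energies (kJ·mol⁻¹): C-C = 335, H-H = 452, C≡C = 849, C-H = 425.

ΔH ≈ −282 kJ

Bonds broken (reactants):
  C≡C: 1 × 849 = 849
  C-C: 1 × 335 = 335
  C-H: 4 × 425 = 1700
  H-H: 2 × 452 = 904
  Σ(broken) = 3788 kJ
Bonds formed (products):
  C-C: 2 × 335 = 670
  C-H: 8 × 425 = 3400
  Σ(formed) = 4070 kJ
ΔH = Σ(broken) − Σ(formed) = 3788 − 4070 = −282 kJ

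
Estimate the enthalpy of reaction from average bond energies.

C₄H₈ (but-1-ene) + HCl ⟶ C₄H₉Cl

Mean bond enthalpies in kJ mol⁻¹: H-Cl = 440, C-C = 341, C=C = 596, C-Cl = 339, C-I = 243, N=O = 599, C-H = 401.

Bonds broken (reactants):
  C-C: 2 × 341 = 682
  C-H: 8 × 401 = 3208
  C=C: 1 × 596 = 596
  H-Cl: 1 × 440 = 440
  Σ(broken) = 4926 kJ
Bonds formed (products):
  C-C: 3 × 341 = 1023
  C-Cl: 1 × 339 = 339
  C-H: 9 × 401 = 3609
  Σ(formed) = 4971 kJ
ΔH = Σ(broken) − Σ(formed) = 4926 − 4971 = −45 kJ

ΔH ≈ −45 kJ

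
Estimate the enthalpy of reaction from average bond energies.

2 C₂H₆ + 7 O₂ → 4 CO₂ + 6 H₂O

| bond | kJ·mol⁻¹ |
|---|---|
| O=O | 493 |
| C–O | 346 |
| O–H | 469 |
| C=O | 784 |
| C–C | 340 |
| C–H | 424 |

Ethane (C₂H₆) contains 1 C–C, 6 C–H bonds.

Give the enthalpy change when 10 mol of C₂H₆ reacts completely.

Bonds broken (reactants):
  C–C: 2 × 340 = 680
  C–H: 12 × 424 = 5088
  O=O: 7 × 493 = 3451
  Σ(broken) = 9219 kJ
Bonds formed (products):
  C=O: 8 × 784 = 6272
  O–H: 12 × 469 = 5628
  Σ(formed) = 11900 kJ
ΔH = Σ(broken) − Σ(formed) = 9219 − 11900 = −2681 kJ
For 5× the reaction as written: 5 × (−2681) = −13405 kJ

ΔH = −13405 kJ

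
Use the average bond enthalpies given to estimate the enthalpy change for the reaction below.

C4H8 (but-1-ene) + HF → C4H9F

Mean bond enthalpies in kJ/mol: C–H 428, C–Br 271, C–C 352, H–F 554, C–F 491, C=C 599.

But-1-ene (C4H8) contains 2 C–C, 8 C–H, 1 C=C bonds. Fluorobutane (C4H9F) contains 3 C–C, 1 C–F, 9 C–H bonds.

ΔH ≈ −118 kJ

Bonds broken (reactants):
  C–C: 2 × 352 = 704
  C–H: 8 × 428 = 3424
  C=C: 1 × 599 = 599
  H–F: 1 × 554 = 554
  Σ(broken) = 5281 kJ
Bonds formed (products):
  C–C: 3 × 352 = 1056
  C–F: 1 × 491 = 491
  C–H: 9 × 428 = 3852
  Σ(formed) = 5399 kJ
ΔH = Σ(broken) − Σ(formed) = 5281 − 5399 = −118 kJ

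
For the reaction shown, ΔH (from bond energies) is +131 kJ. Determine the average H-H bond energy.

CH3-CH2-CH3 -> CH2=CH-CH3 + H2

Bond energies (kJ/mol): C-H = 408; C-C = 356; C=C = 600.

Let D be the H-H bond energy.
Σ(broken) = 2×356 + 8×408 = 3976
Σ(formed) = 1×356 + 6×408 + 1×600 + 1×D = 3404 + D
ΔH = Σ(broken) − Σ(formed) = (3976) − (3404 + D) = +572 − D
Setting this equal to +131 kJ gives D = 441 kJ/mol.

D(H-H) ≈ 441 kJ/mol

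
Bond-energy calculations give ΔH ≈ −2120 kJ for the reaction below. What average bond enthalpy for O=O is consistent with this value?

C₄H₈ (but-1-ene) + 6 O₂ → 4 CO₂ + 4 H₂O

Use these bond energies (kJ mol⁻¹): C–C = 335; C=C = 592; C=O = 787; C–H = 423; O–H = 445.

Let D be the O=O bond energy.
Σ(broken) = 2×335 + 8×423 + 1×592 + 6×D = 4646 + 6D
Σ(formed) = 8×787 + 8×445 = 9856
ΔH = Σ(broken) − Σ(formed) = (4646 + 6D) − (9856) = −5210 + 6D
Setting this equal to −2120 kJ gives 6D = 3090, so D = 515 kJ/mol.

D(O=O) ≈ 515 kJ/mol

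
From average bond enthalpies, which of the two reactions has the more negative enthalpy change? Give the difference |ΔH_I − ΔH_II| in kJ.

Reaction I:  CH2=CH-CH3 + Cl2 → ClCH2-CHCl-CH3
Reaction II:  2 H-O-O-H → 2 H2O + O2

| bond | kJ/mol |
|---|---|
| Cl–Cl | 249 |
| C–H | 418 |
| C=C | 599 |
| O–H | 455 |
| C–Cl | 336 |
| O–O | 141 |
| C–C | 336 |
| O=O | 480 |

Reaction I:
  Bonds broken (reactants):
    C–C: 1 × 336 = 336
    C–H: 6 × 418 = 2508
    C=C: 1 × 599 = 599
    Cl–Cl: 1 × 249 = 249
    Σ(broken) = 3692 kJ
  Bonds formed (products):
    C–C: 2 × 336 = 672
    C–Cl: 2 × 336 = 672
    C–H: 6 × 418 = 2508
    Σ(formed) = 3852 kJ
  ΔH_I = 3692 − 3852 = −160 kJ
Reaction II:
  Bonds broken (reactants):
    O–H: 4 × 455 = 1820
    O–O: 2 × 141 = 282
    Σ(broken) = 2102 kJ
  Bonds formed (products):
    O–H: 4 × 455 = 1820
    O=O: 1 × 480 = 480
    Σ(formed) = 2300 kJ
  ΔH_II = 2102 − 2300 = −198 kJ
ΔH_I − ΔH_II = +38 kJ, so reaction II has the more negative ΔH; |ΔH_I − ΔH_II| = 38 kJ.

Reaction II, by 38 kJ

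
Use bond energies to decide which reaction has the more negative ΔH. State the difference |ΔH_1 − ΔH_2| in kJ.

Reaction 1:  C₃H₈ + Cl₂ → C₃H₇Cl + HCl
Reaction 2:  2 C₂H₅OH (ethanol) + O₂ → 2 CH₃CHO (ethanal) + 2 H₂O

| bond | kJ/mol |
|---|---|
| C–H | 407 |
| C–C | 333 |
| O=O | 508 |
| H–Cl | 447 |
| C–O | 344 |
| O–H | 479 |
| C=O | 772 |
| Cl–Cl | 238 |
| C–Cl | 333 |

Reaction 1:
  Bonds broken (reactants):
    C–C: 2 × 333 = 666
    C–H: 8 × 407 = 3256
    Cl–Cl: 1 × 238 = 238
    Σ(broken) = 4160 kJ
  Bonds formed (products):
    C–C: 2 × 333 = 666
    C–Cl: 1 × 333 = 333
    C–H: 7 × 407 = 2849
    H–Cl: 1 × 447 = 447
    Σ(formed) = 4295 kJ
  ΔH_1 = 4160 − 4295 = −135 kJ
Reaction 2:
  Bonds broken (reactants):
    C–C: 2 × 333 = 666
    C–H: 10 × 407 = 4070
    C–O: 2 × 344 = 688
    O–H: 2 × 479 = 958
    O=O: 1 × 508 = 508
    Σ(broken) = 6890 kJ
  Bonds formed (products):
    C–C: 2 × 333 = 666
    C–H: 8 × 407 = 3256
    C=O: 2 × 772 = 1544
    O–H: 4 × 479 = 1916
    Σ(formed) = 7382 kJ
  ΔH_2 = 6890 − 7382 = −492 kJ
ΔH_1 − ΔH_2 = +357 kJ, so reaction 2 has the more negative ΔH; |ΔH_1 − ΔH_2| = 357 kJ.

Reaction 2, by 357 kJ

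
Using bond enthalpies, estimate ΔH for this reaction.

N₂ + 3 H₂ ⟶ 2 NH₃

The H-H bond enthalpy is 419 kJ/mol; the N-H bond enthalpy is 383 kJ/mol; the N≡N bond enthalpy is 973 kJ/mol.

Bonds broken (reactants):
  H-H: 3 × 419 = 1257
  N≡N: 1 × 973 = 973
  Σ(broken) = 2230 kJ
Bonds formed (products):
  N-H: 6 × 383 = 2298
  Σ(formed) = 2298 kJ
ΔH = Σ(broken) − Σ(formed) = 2230 − 2298 = −68 kJ

ΔH ≈ −68 kJ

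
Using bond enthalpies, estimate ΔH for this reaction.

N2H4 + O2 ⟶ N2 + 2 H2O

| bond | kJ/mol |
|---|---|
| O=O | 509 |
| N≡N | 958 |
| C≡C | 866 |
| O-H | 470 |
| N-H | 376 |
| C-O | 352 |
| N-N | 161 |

Bonds broken (reactants):
  N-H: 4 × 376 = 1504
  N-N: 1 × 161 = 161
  O=O: 1 × 509 = 509
  Σ(broken) = 2174 kJ
Bonds formed (products):
  N≡N: 1 × 958 = 958
  O-H: 4 × 470 = 1880
  Σ(formed) = 2838 kJ
ΔH = Σ(broken) − Σ(formed) = 2174 − 2838 = −664 kJ

ΔH ≈ −664 kJ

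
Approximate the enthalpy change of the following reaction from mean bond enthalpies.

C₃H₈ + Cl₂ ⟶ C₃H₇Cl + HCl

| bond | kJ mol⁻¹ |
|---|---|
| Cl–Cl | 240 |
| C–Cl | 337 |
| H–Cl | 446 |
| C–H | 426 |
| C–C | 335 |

ΔH ≈ −117 kJ

Bonds broken (reactants):
  C–C: 2 × 335 = 670
  C–H: 8 × 426 = 3408
  Cl–Cl: 1 × 240 = 240
  Σ(broken) = 4318 kJ
Bonds formed (products):
  C–C: 2 × 335 = 670
  C–Cl: 1 × 337 = 337
  C–H: 7 × 426 = 2982
  H–Cl: 1 × 446 = 446
  Σ(formed) = 4435 kJ
ΔH = Σ(broken) − Σ(formed) = 4318 − 4435 = −117 kJ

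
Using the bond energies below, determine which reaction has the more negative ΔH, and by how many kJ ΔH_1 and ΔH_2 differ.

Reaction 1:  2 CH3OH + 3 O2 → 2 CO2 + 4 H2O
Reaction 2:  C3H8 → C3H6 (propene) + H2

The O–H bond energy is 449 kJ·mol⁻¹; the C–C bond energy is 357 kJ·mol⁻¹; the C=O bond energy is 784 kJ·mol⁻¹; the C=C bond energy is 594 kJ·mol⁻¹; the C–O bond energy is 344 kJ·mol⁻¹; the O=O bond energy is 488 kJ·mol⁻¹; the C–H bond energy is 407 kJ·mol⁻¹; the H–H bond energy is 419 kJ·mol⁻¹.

Reaction 1, by 1394 kJ

Reaction 1:
  Bonds broken (reactants):
    C–H: 6 × 407 = 2442
    C–O: 2 × 344 = 688
    O–H: 2 × 449 = 898
    O=O: 3 × 488 = 1464
    Σ(broken) = 5492 kJ
  Bonds formed (products):
    C=O: 4 × 784 = 3136
    O–H: 8 × 449 = 3592
    Σ(formed) = 6728 kJ
  ΔH_1 = 5492 − 6728 = −1236 kJ
Reaction 2:
  Bonds broken (reactants):
    C–C: 2 × 357 = 714
    C–H: 8 × 407 = 3256
    Σ(broken) = 3970 kJ
  Bonds formed (products):
    C–C: 1 × 357 = 357
    C–H: 6 × 407 = 2442
    C=C: 1 × 594 = 594
    H–H: 1 × 419 = 419
    Σ(formed) = 3812 kJ
  ΔH_2 = 3970 − 3812 = +158 kJ
ΔH_1 − ΔH_2 = −1394 kJ, so reaction 1 has the more negative ΔH; |ΔH_1 − ΔH_2| = 1394 kJ.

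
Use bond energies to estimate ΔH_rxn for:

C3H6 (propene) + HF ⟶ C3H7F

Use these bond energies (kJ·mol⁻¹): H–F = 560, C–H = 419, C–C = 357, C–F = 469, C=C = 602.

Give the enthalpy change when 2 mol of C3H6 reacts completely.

ΔH = −166 kJ

Bonds broken (reactants):
  C–C: 1 × 357 = 357
  C–H: 6 × 419 = 2514
  C=C: 1 × 602 = 602
  H–F: 1 × 560 = 560
  Σ(broken) = 4033 kJ
Bonds formed (products):
  C–C: 2 × 357 = 714
  C–F: 1 × 469 = 469
  C–H: 7 × 419 = 2933
  Σ(formed) = 4116 kJ
ΔH = Σ(broken) − Σ(formed) = 4033 − 4116 = −83 kJ
For 2× the reaction as written: 2 × (−83) = −166 kJ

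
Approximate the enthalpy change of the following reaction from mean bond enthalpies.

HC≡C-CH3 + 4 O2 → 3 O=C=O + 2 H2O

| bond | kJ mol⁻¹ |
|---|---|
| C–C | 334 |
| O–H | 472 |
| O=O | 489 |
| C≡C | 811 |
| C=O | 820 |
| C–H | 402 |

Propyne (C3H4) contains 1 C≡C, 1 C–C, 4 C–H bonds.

ΔH ≈ −2099 kJ

Bonds broken (reactants):
  C≡C: 1 × 811 = 811
  C–C: 1 × 334 = 334
  C–H: 4 × 402 = 1608
  O=O: 4 × 489 = 1956
  Σ(broken) = 4709 kJ
Bonds formed (products):
  C=O: 6 × 820 = 4920
  O–H: 4 × 472 = 1888
  Σ(formed) = 6808 kJ
ΔH = Σ(broken) − Σ(formed) = 4709 − 6808 = −2099 kJ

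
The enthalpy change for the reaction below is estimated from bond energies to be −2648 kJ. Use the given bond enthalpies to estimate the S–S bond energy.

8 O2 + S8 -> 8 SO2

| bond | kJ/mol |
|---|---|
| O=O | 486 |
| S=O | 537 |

D(S–S) ≈ 257 kJ/mol

Let D be the S–S bond energy.
Σ(broken) = 8×486 + 8×D = 3888 + 8D
Σ(formed) = 16×537 = 8592
ΔH = Σ(broken) − Σ(formed) = (3888 + 8D) − (8592) = −4704 + 8D
Setting this equal to −2648 kJ gives 8D = 2056, so D = 257 kJ/mol.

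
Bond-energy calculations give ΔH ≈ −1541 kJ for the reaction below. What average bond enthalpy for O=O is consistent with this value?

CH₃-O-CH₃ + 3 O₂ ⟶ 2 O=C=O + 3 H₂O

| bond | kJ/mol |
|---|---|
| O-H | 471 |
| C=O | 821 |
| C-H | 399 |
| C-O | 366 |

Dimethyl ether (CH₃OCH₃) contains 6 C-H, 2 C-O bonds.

D(O=O) ≈ 481 kJ/mol

Let D be the O=O bond energy.
Σ(broken) = 6×399 + 2×366 + 3×D = 3126 + 3D
Σ(formed) = 4×821 + 6×471 = 6110
ΔH = Σ(broken) − Σ(formed) = (3126 + 3D) − (6110) = −2984 + 3D
Setting this equal to −1541 kJ gives 3D = 1443, so D = 481 kJ/mol.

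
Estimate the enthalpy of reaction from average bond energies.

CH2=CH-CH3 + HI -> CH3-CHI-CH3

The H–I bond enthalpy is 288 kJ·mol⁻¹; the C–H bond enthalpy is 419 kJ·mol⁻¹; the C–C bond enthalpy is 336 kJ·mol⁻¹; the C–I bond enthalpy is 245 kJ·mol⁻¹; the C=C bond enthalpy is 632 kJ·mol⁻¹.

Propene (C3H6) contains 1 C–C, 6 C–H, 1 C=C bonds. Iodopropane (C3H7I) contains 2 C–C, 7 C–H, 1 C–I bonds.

ΔH ≈ −80 kJ

Bonds broken (reactants):
  C–C: 1 × 336 = 336
  C–H: 6 × 419 = 2514
  C=C: 1 × 632 = 632
  H–I: 1 × 288 = 288
  Σ(broken) = 3770 kJ
Bonds formed (products):
  C–C: 2 × 336 = 672
  C–H: 7 × 419 = 2933
  C–I: 1 × 245 = 245
  Σ(formed) = 3850 kJ
ΔH = Σ(broken) − Σ(formed) = 3770 − 3850 = −80 kJ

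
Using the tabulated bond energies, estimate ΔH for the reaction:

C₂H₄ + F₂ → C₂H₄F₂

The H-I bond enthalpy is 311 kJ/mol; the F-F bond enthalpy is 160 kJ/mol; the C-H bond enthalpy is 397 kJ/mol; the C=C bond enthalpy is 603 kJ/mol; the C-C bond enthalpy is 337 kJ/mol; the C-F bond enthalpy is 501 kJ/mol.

ΔH ≈ −576 kJ

Bonds broken (reactants):
  C-H: 4 × 397 = 1588
  C=C: 1 × 603 = 603
  F-F: 1 × 160 = 160
  Σ(broken) = 2351 kJ
Bonds formed (products):
  C-C: 1 × 337 = 337
  C-F: 2 × 501 = 1002
  C-H: 4 × 397 = 1588
  Σ(formed) = 2927 kJ
ΔH = Σ(broken) − Σ(formed) = 2351 − 2927 = −576 kJ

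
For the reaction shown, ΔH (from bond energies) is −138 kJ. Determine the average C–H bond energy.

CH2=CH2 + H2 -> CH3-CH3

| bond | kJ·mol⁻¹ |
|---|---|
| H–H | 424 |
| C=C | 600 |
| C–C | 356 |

D(C–H) ≈ 403 kJ/mol

Let D be the C–H bond energy.
Σ(broken) = 4×D + 1×600 + 1×424 = 1024 + 4D
Σ(formed) = 1×356 + 6×D = 356 + 6D
ΔH = Σ(broken) − Σ(formed) = (1024 + 4D) − (356 + 6D) = +668 − 2D
Setting this equal to −138 kJ gives 2D = 806, so D = 403 kJ/mol.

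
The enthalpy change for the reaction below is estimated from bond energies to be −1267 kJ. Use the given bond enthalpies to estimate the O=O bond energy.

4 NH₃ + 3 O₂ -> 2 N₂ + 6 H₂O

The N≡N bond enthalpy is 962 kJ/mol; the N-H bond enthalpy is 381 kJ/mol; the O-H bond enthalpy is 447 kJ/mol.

D(O=O) ≈ 483 kJ/mol

Let D be the O=O bond energy.
Σ(broken) = 12×381 + 3×D = 4572 + 3D
Σ(formed) = 2×962 + 12×447 = 7288
ΔH = Σ(broken) − Σ(formed) = (4572 + 3D) − (7288) = −2716 + 3D
Setting this equal to −1267 kJ gives 3D = 1449, so D = 483 kJ/mol.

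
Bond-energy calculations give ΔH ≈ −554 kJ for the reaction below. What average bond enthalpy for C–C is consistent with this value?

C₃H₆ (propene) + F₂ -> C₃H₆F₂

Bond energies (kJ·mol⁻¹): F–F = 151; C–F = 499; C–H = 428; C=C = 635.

D(C–C) ≈ 342 kJ/mol

Let D be the C–C bond energy.
Σ(broken) = 1×D + 6×428 + 1×635 + 1×151 = 3354 + D
Σ(formed) = 2×D + 2×499 + 6×428 = 3566 + 2D
ΔH = Σ(broken) − Σ(formed) = (3354 + D) − (3566 + 2D) = −212 − D
Setting this equal to −554 kJ gives D = 342 kJ/mol.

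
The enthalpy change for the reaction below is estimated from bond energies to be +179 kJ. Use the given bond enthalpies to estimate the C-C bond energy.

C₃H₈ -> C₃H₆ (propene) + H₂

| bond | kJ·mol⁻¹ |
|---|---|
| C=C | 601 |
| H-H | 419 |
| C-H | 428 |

D(C-C) ≈ 343 kJ/mol

Let D be the C-C bond energy.
Σ(broken) = 2×D + 8×428 = 3424 + 2D
Σ(formed) = 1×D + 6×428 + 1×601 + 1×419 = 3588 + D
ΔH = Σ(broken) − Σ(formed) = (3424 + 2D) − (3588 + D) = −164 + D
Setting this equal to +179 kJ gives D = 343 kJ/mol.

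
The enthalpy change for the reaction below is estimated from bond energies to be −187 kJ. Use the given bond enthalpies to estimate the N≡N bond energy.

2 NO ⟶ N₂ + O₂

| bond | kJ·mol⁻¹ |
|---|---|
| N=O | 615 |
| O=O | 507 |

D(N≡N) ≈ 910 kJ/mol

Let D be the N≡N bond energy.
Σ(broken) = 2×615 = 1230
Σ(formed) = 1×D + 1×507 = 507 + D
ΔH = Σ(broken) − Σ(formed) = (1230) − (507 + D) = +723 − D
Setting this equal to −187 kJ gives D = 910 kJ/mol.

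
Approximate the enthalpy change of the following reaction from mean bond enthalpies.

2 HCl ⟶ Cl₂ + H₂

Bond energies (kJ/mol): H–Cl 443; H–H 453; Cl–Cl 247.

ΔH ≈ +186 kJ

Bonds broken (reactants):
  H–Cl: 2 × 443 = 886
  Σ(broken) = 886 kJ
Bonds formed (products):
  Cl–Cl: 1 × 247 = 247
  H–H: 1 × 453 = 453
  Σ(formed) = 700 kJ
ΔH = Σ(broken) − Σ(formed) = 886 − 700 = +186 kJ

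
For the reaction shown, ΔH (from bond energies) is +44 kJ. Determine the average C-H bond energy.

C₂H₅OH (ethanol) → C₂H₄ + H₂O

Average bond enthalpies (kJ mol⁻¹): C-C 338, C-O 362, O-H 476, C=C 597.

Let D be the C-H bond energy.
Σ(broken) = 1×338 + 5×D + 1×362 + 1×476 = 1176 + 5D
Σ(formed) = 4×D + 1×597 + 2×476 = 1549 + 4D
ΔH = Σ(broken) − Σ(formed) = (1176 + 5D) − (1549 + 4D) = −373 + D
Setting this equal to +44 kJ gives D = 417 kJ/mol.

D(C-H) ≈ 417 kJ/mol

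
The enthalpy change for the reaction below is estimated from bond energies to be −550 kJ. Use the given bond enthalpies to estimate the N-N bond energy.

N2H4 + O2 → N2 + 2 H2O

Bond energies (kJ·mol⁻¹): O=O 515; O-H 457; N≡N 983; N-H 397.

Let D be the N-N bond energy.
Σ(broken) = 4×397 + 1×D + 1×515 = 2103 + D
Σ(formed) = 1×983 + 4×457 = 2811
ΔH = Σ(broken) − Σ(formed) = (2103 + D) − (2811) = −708 + D
Setting this equal to −550 kJ gives D = 158 kJ/mol.

D(N-N) ≈ 158 kJ/mol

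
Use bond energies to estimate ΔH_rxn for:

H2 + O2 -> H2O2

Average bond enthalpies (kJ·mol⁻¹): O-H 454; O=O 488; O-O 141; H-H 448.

ΔH ≈ −113 kJ

Bonds broken (reactants):
  H-H: 1 × 448 = 448
  O=O: 1 × 488 = 488
  Σ(broken) = 936 kJ
Bonds formed (products):
  O-H: 2 × 454 = 908
  O-O: 1 × 141 = 141
  Σ(formed) = 1049 kJ
ΔH = Σ(broken) − Σ(formed) = 936 − 1049 = −113 kJ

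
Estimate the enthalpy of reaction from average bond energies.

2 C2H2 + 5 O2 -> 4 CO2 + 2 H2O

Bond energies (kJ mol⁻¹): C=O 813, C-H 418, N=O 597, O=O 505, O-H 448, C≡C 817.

ΔH ≈ −2465 kJ

Bonds broken (reactants):
  C≡C: 2 × 817 = 1634
  C-H: 4 × 418 = 1672
  O=O: 5 × 505 = 2525
  Σ(broken) = 5831 kJ
Bonds formed (products):
  C=O: 8 × 813 = 6504
  O-H: 4 × 448 = 1792
  Σ(formed) = 8296 kJ
ΔH = Σ(broken) − Σ(formed) = 5831 − 8296 = −2465 kJ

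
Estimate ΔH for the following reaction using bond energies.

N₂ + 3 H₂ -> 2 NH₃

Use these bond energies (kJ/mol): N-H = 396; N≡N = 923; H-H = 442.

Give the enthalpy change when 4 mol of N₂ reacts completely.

ΔH = −508 kJ

Bonds broken (reactants):
  H-H: 3 × 442 = 1326
  N≡N: 1 × 923 = 923
  Σ(broken) = 2249 kJ
Bonds formed (products):
  N-H: 6 × 396 = 2376
  Σ(formed) = 2376 kJ
ΔH = Σ(broken) − Σ(formed) = 2249 − 2376 = −127 kJ
For 4× the reaction as written: 4 × (−127) = −508 kJ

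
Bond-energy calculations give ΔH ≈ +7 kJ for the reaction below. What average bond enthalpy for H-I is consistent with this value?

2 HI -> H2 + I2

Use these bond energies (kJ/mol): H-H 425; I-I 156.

Let D be the H-I bond energy.
Σ(broken) = 2×D = 2D
Σ(formed) = 1×425 + 1×156 = 581
ΔH = Σ(broken) − Σ(formed) = (2D) − (581) = −581 + 2D
Setting this equal to +7 kJ gives 2D = 588, so D = 294 kJ/mol.

D(H-I) ≈ 294 kJ/mol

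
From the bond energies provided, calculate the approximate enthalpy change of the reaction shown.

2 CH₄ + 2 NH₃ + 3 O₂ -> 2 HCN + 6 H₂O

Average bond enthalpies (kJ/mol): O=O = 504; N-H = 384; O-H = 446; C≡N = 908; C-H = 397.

ΔH ≈ −970 kJ

Bonds broken (reactants):
  C-H: 8 × 397 = 3176
  N-H: 6 × 384 = 2304
  O=O: 3 × 504 = 1512
  Σ(broken) = 6992 kJ
Bonds formed (products):
  C≡N: 2 × 908 = 1816
  C-H: 2 × 397 = 794
  O-H: 12 × 446 = 5352
  Σ(formed) = 7962 kJ
ΔH = Σ(broken) − Σ(formed) = 6992 − 7962 = −970 kJ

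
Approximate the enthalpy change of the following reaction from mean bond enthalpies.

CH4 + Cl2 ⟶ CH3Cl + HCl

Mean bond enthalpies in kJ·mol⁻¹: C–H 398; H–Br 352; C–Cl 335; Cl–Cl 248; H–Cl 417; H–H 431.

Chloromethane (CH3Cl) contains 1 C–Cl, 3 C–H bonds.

ΔH ≈ −106 kJ

Bonds broken (reactants):
  C–H: 4 × 398 = 1592
  Cl–Cl: 1 × 248 = 248
  Σ(broken) = 1840 kJ
Bonds formed (products):
  C–Cl: 1 × 335 = 335
  C–H: 3 × 398 = 1194
  H–Cl: 1 × 417 = 417
  Σ(formed) = 1946 kJ
ΔH = Σ(broken) − Σ(formed) = 1840 − 1946 = −106 kJ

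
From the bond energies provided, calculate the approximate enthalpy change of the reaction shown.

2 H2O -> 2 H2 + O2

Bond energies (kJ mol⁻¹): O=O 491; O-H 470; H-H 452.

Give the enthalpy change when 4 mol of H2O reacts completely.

Bonds broken (reactants):
  O-H: 4 × 470 = 1880
  Σ(broken) = 1880 kJ
Bonds formed (products):
  H-H: 2 × 452 = 904
  O=O: 1 × 491 = 491
  Σ(formed) = 1395 kJ
ΔH = Σ(broken) − Σ(formed) = 1880 − 1395 = +485 kJ
For 2× the reaction as written: 2 × (+485) = +970 kJ

ΔH = +970 kJ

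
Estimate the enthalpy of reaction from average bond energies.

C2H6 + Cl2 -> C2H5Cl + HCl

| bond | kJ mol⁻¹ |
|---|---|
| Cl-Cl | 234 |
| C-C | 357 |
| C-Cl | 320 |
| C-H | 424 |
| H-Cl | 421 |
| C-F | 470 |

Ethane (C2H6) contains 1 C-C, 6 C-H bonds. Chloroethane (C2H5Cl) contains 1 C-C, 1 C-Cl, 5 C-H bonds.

ΔH ≈ −83 kJ

Bonds broken (reactants):
  C-C: 1 × 357 = 357
  C-H: 6 × 424 = 2544
  Cl-Cl: 1 × 234 = 234
  Σ(broken) = 3135 kJ
Bonds formed (products):
  C-C: 1 × 357 = 357
  C-Cl: 1 × 320 = 320
  C-H: 5 × 424 = 2120
  H-Cl: 1 × 421 = 421
  Σ(formed) = 3218 kJ
ΔH = Σ(broken) − Σ(formed) = 3135 − 3218 = −83 kJ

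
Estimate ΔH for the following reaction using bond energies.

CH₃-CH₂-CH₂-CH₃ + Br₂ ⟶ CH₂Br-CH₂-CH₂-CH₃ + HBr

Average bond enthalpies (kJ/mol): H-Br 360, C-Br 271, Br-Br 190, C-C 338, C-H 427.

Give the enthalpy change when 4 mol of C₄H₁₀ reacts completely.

Bonds broken (reactants):
  Br-Br: 1 × 190 = 190
  C-C: 3 × 338 = 1014
  C-H: 10 × 427 = 4270
  Σ(broken) = 5474 kJ
Bonds formed (products):
  C-Br: 1 × 271 = 271
  C-C: 3 × 338 = 1014
  C-H: 9 × 427 = 3843
  H-Br: 1 × 360 = 360
  Σ(formed) = 5488 kJ
ΔH = Σ(broken) − Σ(formed) = 5474 − 5488 = −14 kJ
For 4× the reaction as written: 4 × (−14) = −56 kJ

ΔH = −56 kJ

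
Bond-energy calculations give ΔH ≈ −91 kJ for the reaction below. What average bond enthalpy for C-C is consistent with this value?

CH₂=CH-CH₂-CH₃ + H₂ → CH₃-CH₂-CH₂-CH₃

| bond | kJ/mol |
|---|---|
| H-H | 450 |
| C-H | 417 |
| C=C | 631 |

D(C-C) ≈ 338 kJ/mol

Let D be the C-C bond energy.
Σ(broken) = 2×D + 8×417 + 1×631 + 1×450 = 4417 + 2D
Σ(formed) = 3×D + 10×417 = 4170 + 3D
ΔH = Σ(broken) − Σ(formed) = (4417 + 2D) − (4170 + 3D) = +247 − D
Setting this equal to −91 kJ gives D = 338 kJ/mol.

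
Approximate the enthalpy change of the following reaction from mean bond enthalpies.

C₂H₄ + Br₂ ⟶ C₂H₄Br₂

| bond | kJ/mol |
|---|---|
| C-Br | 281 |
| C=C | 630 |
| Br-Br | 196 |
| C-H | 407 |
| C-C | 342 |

ΔH ≈ −78 kJ

Bonds broken (reactants):
  Br-Br: 1 × 196 = 196
  C-H: 4 × 407 = 1628
  C=C: 1 × 630 = 630
  Σ(broken) = 2454 kJ
Bonds formed (products):
  C-Br: 2 × 281 = 562
  C-C: 1 × 342 = 342
  C-H: 4 × 407 = 1628
  Σ(formed) = 2532 kJ
ΔH = Σ(broken) − Σ(formed) = 2454 − 2532 = −78 kJ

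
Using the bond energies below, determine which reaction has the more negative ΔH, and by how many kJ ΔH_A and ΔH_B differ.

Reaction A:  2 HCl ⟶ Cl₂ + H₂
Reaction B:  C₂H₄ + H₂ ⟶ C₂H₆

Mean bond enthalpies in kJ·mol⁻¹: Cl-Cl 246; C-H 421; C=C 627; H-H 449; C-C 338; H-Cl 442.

Reaction B, by 293 kJ

Reaction A:
  Bonds broken (reactants):
    H-Cl: 2 × 442 = 884
    Σ(broken) = 884 kJ
  Bonds formed (products):
    Cl-Cl: 1 × 246 = 246
    H-H: 1 × 449 = 449
    Σ(formed) = 695 kJ
  ΔH_A = 884 − 695 = +189 kJ
Reaction B:
  Bonds broken (reactants):
    C-H: 4 × 421 = 1684
    C=C: 1 × 627 = 627
    H-H: 1 × 449 = 449
    Σ(broken) = 2760 kJ
  Bonds formed (products):
    C-C: 1 × 338 = 338
    C-H: 6 × 421 = 2526
    Σ(formed) = 2864 kJ
  ΔH_B = 2760 − 2864 = −104 kJ
ΔH_A − ΔH_B = +293 kJ, so reaction B has the more negative ΔH; |ΔH_A − ΔH_B| = 293 kJ.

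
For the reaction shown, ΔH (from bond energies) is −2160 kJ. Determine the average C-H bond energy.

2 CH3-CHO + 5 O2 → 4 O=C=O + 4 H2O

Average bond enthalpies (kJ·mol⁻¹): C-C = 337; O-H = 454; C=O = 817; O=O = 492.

D(C-H) ≈ 405 kJ/mol

Let D be the C-H bond energy.
Σ(broken) = 2×337 + 8×D + 2×817 + 5×492 = 4768 + 8D
Σ(formed) = 8×817 + 8×454 = 10168
ΔH = Σ(broken) − Σ(formed) = (4768 + 8D) − (10168) = −5400 + 8D
Setting this equal to −2160 kJ gives 8D = 3240, so D = 405 kJ/mol.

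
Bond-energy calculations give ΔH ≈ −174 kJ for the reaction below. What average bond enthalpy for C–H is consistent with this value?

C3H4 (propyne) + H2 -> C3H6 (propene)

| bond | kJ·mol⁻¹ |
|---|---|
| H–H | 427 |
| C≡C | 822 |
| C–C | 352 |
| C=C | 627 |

Let D be the C–H bond energy.
Σ(broken) = 1×822 + 1×352 + 4×D + 1×427 = 1601 + 4D
Σ(formed) = 1×352 + 6×D + 1×627 = 979 + 6D
ΔH = Σ(broken) − Σ(formed) = (1601 + 4D) − (979 + 6D) = +622 − 2D
Setting this equal to −174 kJ gives 2D = 796, so D = 398 kJ/mol.

D(C–H) ≈ 398 kJ/mol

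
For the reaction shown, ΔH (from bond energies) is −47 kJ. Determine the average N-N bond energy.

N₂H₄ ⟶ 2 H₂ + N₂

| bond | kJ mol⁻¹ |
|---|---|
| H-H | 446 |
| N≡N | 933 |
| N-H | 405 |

Let D be the N-N bond energy.
Σ(broken) = 4×405 + 1×D = 1620 + D
Σ(formed) = 2×446 + 1×933 = 1825
ΔH = Σ(broken) − Σ(formed) = (1620 + D) − (1825) = −205 + D
Setting this equal to −47 kJ gives D = 158 kJ/mol.

D(N-N) ≈ 158 kJ/mol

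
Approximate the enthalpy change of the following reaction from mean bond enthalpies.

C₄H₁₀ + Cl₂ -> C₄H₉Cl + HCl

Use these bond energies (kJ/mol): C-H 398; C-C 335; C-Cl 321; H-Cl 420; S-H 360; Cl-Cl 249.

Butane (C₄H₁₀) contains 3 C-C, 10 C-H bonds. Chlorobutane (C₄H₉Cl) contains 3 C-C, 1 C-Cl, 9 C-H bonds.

ΔH ≈ −94 kJ

Bonds broken (reactants):
  C-C: 3 × 335 = 1005
  C-H: 10 × 398 = 3980
  Cl-Cl: 1 × 249 = 249
  Σ(broken) = 5234 kJ
Bonds formed (products):
  C-C: 3 × 335 = 1005
  C-Cl: 1 × 321 = 321
  C-H: 9 × 398 = 3582
  H-Cl: 1 × 420 = 420
  Σ(formed) = 5328 kJ
ΔH = Σ(broken) − Σ(formed) = 5234 − 5328 = −94 kJ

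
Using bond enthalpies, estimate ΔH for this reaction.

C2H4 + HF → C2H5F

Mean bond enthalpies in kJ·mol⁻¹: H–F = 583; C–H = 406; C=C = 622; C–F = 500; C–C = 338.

Bonds broken (reactants):
  C–H: 4 × 406 = 1624
  C=C: 1 × 622 = 622
  H–F: 1 × 583 = 583
  Σ(broken) = 2829 kJ
Bonds formed (products):
  C–C: 1 × 338 = 338
  C–F: 1 × 500 = 500
  C–H: 5 × 406 = 2030
  Σ(formed) = 2868 kJ
ΔH = Σ(broken) − Σ(formed) = 2829 − 2868 = −39 kJ

ΔH ≈ −39 kJ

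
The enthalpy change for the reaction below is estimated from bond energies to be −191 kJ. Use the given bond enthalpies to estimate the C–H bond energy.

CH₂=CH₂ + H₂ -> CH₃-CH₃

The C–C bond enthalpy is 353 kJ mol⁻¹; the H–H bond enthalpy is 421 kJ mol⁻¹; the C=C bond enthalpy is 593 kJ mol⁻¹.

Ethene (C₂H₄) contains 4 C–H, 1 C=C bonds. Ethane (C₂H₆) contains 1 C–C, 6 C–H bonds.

Let D be the C–H bond energy.
Σ(broken) = 4×D + 1×593 + 1×421 = 1014 + 4D
Σ(formed) = 1×353 + 6×D = 353 + 6D
ΔH = Σ(broken) − Σ(formed) = (1014 + 4D) − (353 + 6D) = +661 − 2D
Setting this equal to −191 kJ gives 2D = 852, so D = 426 kJ/mol.

D(C–H) ≈ 426 kJ/mol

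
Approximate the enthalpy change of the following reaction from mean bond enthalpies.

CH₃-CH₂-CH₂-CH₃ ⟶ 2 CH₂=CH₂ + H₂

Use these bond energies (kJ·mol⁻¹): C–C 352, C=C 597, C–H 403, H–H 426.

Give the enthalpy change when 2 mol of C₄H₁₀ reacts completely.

Bonds broken (reactants):
  C–C: 3 × 352 = 1056
  C–H: 10 × 403 = 4030
  Σ(broken) = 5086 kJ
Bonds formed (products):
  C–H: 8 × 403 = 3224
  C=C: 2 × 597 = 1194
  H–H: 1 × 426 = 426
  Σ(formed) = 4844 kJ
ΔH = Σ(broken) − Σ(formed) = 5086 − 4844 = +242 kJ
For 2× the reaction as written: 2 × (+242) = +484 kJ

ΔH = +484 kJ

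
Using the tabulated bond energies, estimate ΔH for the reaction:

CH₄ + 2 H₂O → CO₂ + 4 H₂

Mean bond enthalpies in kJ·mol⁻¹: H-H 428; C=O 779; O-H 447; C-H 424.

ΔH ≈ +214 kJ

Bonds broken (reactants):
  C-H: 4 × 424 = 1696
  O-H: 4 × 447 = 1788
  Σ(broken) = 3484 kJ
Bonds formed (products):
  C=O: 2 × 779 = 1558
  H-H: 4 × 428 = 1712
  Σ(formed) = 3270 kJ
ΔH = Σ(broken) − Σ(formed) = 3484 − 3270 = +214 kJ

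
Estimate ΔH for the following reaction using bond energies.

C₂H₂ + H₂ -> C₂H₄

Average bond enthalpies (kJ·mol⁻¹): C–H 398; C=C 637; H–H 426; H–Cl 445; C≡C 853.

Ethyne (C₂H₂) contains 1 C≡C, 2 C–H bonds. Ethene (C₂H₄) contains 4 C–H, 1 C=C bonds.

Bonds broken (reactants):
  C≡C: 1 × 853 = 853
  C–H: 2 × 398 = 796
  H–H: 1 × 426 = 426
  Σ(broken) = 2075 kJ
Bonds formed (products):
  C–H: 4 × 398 = 1592
  C=C: 1 × 637 = 637
  Σ(formed) = 2229 kJ
ΔH = Σ(broken) − Σ(formed) = 2075 − 2229 = −154 kJ

ΔH ≈ −154 kJ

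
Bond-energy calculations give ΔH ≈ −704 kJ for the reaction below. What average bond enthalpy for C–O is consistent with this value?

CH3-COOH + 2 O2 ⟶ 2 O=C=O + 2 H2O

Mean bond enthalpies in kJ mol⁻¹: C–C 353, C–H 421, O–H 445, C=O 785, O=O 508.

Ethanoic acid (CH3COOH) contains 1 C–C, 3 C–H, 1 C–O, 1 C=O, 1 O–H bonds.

Let D be the C–O bond energy.
Σ(broken) = 1×353 + 3×421 + 1×D + 1×785 + 1×445 + 2×508 = 3862 + D
Σ(formed) = 4×785 + 4×445 = 4920
ΔH = Σ(broken) − Σ(formed) = (3862 + D) − (4920) = −1058 + D
Setting this equal to −704 kJ gives D = 354 kJ/mol.

D(C–O) ≈ 354 kJ/mol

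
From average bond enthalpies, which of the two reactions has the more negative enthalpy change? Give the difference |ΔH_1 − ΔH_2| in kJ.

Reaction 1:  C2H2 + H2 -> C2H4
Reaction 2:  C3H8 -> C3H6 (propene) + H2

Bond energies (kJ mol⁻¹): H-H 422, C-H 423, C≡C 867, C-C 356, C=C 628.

Reaction 1, by 337 kJ

Reaction 1:
  Bonds broken (reactants):
    C≡C: 1 × 867 = 867
    C-H: 2 × 423 = 846
    H-H: 1 × 422 = 422
    Σ(broken) = 2135 kJ
  Bonds formed (products):
    C-H: 4 × 423 = 1692
    C=C: 1 × 628 = 628
    Σ(formed) = 2320 kJ
  ΔH_1 = 2135 − 2320 = −185 kJ
Reaction 2:
  Bonds broken (reactants):
    C-C: 2 × 356 = 712
    C-H: 8 × 423 = 3384
    Σ(broken) = 4096 kJ
  Bonds formed (products):
    C-C: 1 × 356 = 356
    C-H: 6 × 423 = 2538
    C=C: 1 × 628 = 628
    H-H: 1 × 422 = 422
    Σ(formed) = 3944 kJ
  ΔH_2 = 4096 − 3944 = +152 kJ
ΔH_1 − ΔH_2 = −337 kJ, so reaction 1 has the more negative ΔH; |ΔH_1 − ΔH_2| = 337 kJ.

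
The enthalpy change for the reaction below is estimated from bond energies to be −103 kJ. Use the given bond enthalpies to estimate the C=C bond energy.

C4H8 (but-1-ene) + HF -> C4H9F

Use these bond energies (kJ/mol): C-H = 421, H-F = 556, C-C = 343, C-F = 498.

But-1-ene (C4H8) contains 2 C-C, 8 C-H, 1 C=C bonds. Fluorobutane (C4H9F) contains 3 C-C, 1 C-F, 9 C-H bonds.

D(C=C) ≈ 603 kJ/mol

Let D be the C=C bond energy.
Σ(broken) = 2×343 + 8×421 + 1×D + 1×556 = 4610 + D
Σ(formed) = 3×343 + 1×498 + 9×421 = 5316
ΔH = Σ(broken) − Σ(formed) = (4610 + D) − (5316) = −706 + D
Setting this equal to −103 kJ gives D = 603 kJ/mol.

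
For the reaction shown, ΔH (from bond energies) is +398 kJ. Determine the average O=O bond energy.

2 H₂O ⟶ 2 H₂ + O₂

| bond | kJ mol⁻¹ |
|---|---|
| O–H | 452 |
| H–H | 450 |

Let D be the O=O bond energy.
Σ(broken) = 4×452 = 1808
Σ(formed) = 2×450 + 1×D = 900 + D
ΔH = Σ(broken) − Σ(formed) = (1808) − (900 + D) = +908 − D
Setting this equal to +398 kJ gives D = 510 kJ/mol.

D(O=O) ≈ 510 kJ/mol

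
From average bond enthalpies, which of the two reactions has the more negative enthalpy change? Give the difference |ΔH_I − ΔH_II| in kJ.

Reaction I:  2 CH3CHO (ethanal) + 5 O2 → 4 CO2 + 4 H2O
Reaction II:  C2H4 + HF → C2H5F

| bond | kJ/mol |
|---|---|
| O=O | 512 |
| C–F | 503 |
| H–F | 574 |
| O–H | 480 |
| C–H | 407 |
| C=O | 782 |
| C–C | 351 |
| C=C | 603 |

Reaction I:
  Bonds broken (reactants):
    C–C: 2 × 351 = 702
    C–H: 8 × 407 = 3256
    C=O: 2 × 782 = 1564
    O=O: 5 × 512 = 2560
    Σ(broken) = 8082 kJ
  Bonds formed (products):
    C=O: 8 × 782 = 6256
    O–H: 8 × 480 = 3840
    Σ(formed) = 10096 kJ
  ΔH_I = 8082 − 10096 = −2014 kJ
Reaction II:
  Bonds broken (reactants):
    C–H: 4 × 407 = 1628
    C=C: 1 × 603 = 603
    H–F: 1 × 574 = 574
    Σ(broken) = 2805 kJ
  Bonds formed (products):
    C–C: 1 × 351 = 351
    C–F: 1 × 503 = 503
    C–H: 5 × 407 = 2035
    Σ(formed) = 2889 kJ
  ΔH_II = 2805 − 2889 = −84 kJ
ΔH_I − ΔH_II = −1930 kJ, so reaction I has the more negative ΔH; |ΔH_I − ΔH_II| = 1930 kJ.

Reaction I, by 1930 kJ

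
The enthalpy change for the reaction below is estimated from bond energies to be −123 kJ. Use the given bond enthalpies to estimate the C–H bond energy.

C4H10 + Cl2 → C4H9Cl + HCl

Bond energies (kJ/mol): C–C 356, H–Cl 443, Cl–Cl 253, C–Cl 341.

D(C–H) ≈ 408 kJ/mol

Let D be the C–H bond energy.
Σ(broken) = 3×356 + 10×D + 1×253 = 1321 + 10D
Σ(formed) = 3×356 + 1×341 + 9×D + 1×443 = 1852 + 9D
ΔH = Σ(broken) − Σ(formed) = (1321 + 10D) − (1852 + 9D) = −531 + D
Setting this equal to −123 kJ gives D = 408 kJ/mol.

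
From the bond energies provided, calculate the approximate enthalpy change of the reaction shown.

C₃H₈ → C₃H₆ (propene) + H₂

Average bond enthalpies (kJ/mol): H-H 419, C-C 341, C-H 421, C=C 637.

Bonds broken (reactants):
  C-C: 2 × 341 = 682
  C-H: 8 × 421 = 3368
  Σ(broken) = 4050 kJ
Bonds formed (products):
  C-C: 1 × 341 = 341
  C-H: 6 × 421 = 2526
  C=C: 1 × 637 = 637
  H-H: 1 × 419 = 419
  Σ(formed) = 3923 kJ
ΔH = Σ(broken) − Σ(formed) = 4050 − 3923 = +127 kJ

ΔH ≈ +127 kJ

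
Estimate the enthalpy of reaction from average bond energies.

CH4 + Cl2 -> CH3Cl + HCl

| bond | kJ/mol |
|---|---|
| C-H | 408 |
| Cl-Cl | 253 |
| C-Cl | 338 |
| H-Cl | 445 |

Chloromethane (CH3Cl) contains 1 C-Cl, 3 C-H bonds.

ΔH ≈ −122 kJ

Bonds broken (reactants):
  C-H: 4 × 408 = 1632
  Cl-Cl: 1 × 253 = 253
  Σ(broken) = 1885 kJ
Bonds formed (products):
  C-Cl: 1 × 338 = 338
  C-H: 3 × 408 = 1224
  H-Cl: 1 × 445 = 445
  Σ(formed) = 2007 kJ
ΔH = Σ(broken) − Σ(formed) = 1885 − 2007 = −122 kJ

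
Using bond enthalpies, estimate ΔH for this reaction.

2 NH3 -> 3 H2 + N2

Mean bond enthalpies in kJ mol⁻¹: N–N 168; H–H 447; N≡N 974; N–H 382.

ΔH ≈ −23 kJ

Bonds broken (reactants):
  N–H: 6 × 382 = 2292
  Σ(broken) = 2292 kJ
Bonds formed (products):
  H–H: 3 × 447 = 1341
  N≡N: 1 × 974 = 974
  Σ(formed) = 2315 kJ
ΔH = Σ(broken) − Σ(formed) = 2292 − 2315 = −23 kJ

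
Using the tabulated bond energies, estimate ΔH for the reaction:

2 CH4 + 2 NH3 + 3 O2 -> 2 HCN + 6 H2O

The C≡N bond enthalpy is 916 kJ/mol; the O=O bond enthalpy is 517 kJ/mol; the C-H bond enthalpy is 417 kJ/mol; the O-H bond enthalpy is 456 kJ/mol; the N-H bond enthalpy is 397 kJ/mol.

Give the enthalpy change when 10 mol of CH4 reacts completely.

ΔH = −4345 kJ

Bonds broken (reactants):
  C-H: 8 × 417 = 3336
  N-H: 6 × 397 = 2382
  O=O: 3 × 517 = 1551
  Σ(broken) = 7269 kJ
Bonds formed (products):
  C≡N: 2 × 916 = 1832
  C-H: 2 × 417 = 834
  O-H: 12 × 456 = 5472
  Σ(formed) = 8138 kJ
ΔH = Σ(broken) − Σ(formed) = 7269 − 8138 = −869 kJ
For 5× the reaction as written: 5 × (−869) = −4345 kJ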